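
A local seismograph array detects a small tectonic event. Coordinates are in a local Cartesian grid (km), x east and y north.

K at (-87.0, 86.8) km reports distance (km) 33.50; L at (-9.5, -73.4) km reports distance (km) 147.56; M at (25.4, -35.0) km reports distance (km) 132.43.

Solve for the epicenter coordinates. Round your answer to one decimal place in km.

Circle about each station: (x + 87.0)² + (y − 86.8)² = 33.50²; (x + 9.5)² + (y + 73.4)² = 147.56²; (x − 25.4)² + (y + 35.0)² = 132.43².
Subtracting the K equation from the L and M equations removes the quadratic terms:
155.0 x − 320.4 y = -30277.13
224.8 x − 243.6 y = -29648.53
Solving the 2×2 system: x ≈ -62.0, y ≈ 64.5 km.

(-62.0, 64.5)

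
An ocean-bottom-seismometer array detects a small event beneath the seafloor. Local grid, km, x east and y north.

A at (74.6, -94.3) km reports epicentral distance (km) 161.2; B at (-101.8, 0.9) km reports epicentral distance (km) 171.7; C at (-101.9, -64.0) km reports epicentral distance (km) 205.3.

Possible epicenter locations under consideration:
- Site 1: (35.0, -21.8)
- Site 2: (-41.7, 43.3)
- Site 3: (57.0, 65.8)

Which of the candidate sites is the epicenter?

For each candidate, compare |candidate − station| to the reported distance:
Site 1: residuals A 78.6, B 33.0, C 62.0 → max 78.6 km
Site 2: residuals A 19.0, B 98.1, C 82.3 → max 98.1 km
Site 3: residuals A 0.1, B 0.1, C 0.1 → max 0.1 km
Only Site 3 has all residuals ≈ 0.

Site 3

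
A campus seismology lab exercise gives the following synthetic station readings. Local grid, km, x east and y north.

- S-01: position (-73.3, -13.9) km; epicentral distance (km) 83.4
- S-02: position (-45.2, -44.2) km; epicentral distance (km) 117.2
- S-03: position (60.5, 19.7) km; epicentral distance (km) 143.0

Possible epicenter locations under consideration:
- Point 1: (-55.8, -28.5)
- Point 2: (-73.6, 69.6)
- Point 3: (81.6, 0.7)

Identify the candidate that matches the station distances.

For each candidate, compare |candidate − station| to the reported distance:
Point 1: residuals S-01 60.6, S-02 98.3, S-03 17.1 → max 98.3 km
Point 2: residuals S-01 0.1, S-02 0.1, S-03 0.1 → max 0.1 km
Point 3: residuals S-01 72.2, S-02 17.3, S-03 114.6 → max 114.6 km
Only Point 2 has all residuals ≈ 0.

Point 2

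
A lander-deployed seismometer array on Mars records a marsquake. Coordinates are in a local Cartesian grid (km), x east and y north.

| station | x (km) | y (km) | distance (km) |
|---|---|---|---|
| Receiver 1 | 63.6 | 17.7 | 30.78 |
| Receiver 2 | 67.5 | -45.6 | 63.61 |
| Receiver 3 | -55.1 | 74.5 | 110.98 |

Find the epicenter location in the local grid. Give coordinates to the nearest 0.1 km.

(34.2, 8.6)

Circle about each station: (x − 63.6)² + (y − 17.7)² = 30.78²; (x − 67.5)² + (y + 45.6)² = 63.61²; (x + 55.1)² + (y − 74.5)² = 110.98².
Subtracting pairs of circle equations eliminates x²+y² and gives linear equations (the radical axes):
7.8 x − 126.6 y = -821.46
-237.4 x + 113.6 y = -7141.14
Solving the 2×2 system: x ≈ 34.2, y ≈ 8.6 km.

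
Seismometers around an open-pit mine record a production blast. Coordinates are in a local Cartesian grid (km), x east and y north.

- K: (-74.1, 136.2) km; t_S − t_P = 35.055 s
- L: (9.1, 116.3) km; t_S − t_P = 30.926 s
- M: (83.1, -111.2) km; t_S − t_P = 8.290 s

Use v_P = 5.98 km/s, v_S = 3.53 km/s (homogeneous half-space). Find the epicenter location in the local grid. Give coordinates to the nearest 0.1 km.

23.0 km east, -149.8 km north

Distance from S−P lag: d = Δt · v_P v_S / (v_P − v_S) = Δt · (5.98·3.53)/(5.98−3.53) ≈ 8.6161·Δt.
So d_K = 302.04, d_L = 266.46, d_M = 71.43 km.
Circle about each station: (x + 74.1)² + (y − 136.2)² = 302.04²; (x − 9.1)² + (y − 116.3)² = 266.46²; (x − 83.1)² + (y + 111.2)² = 71.43².
Subtracting the K equation from the L and M equations removes the quadratic terms:
166.4 x − 39.8 y = 9794.48
314.4 x − 494.8 y = 81355.72
Solving the 2×2 system: x ≈ 23.0, y ≈ -149.8 km.
Check against K (with the unrounded x, y): √((x + 74.1)²+(y − 136.2)²) = 302.03 ≈ 302.04 km. ✓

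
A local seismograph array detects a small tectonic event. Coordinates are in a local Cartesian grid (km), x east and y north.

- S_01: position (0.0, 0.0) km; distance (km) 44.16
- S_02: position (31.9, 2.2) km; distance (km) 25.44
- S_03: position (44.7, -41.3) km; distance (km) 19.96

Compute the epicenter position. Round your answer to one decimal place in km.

Circle about each station: x² + y² = 44.16²; (x − 31.9)² + (y − 2.2)² = 25.44²; (x − 44.7)² + (y + 41.3)² = 19.96².
Subtracting the S_01 equation from the S_02 and S_03 equations removes the quadratic terms:
63.8 x + 4.4 y = 2325.36
89.4 x − 82.6 y = 5255.48
Solving the 2×2 system: x ≈ 38.0, y ≈ -22.5 km.
Check against S_01 (with the unrounded x, y): √(x²+y²) = 44.16 ≈ 44.16 km. ✓

(38.0, -22.5)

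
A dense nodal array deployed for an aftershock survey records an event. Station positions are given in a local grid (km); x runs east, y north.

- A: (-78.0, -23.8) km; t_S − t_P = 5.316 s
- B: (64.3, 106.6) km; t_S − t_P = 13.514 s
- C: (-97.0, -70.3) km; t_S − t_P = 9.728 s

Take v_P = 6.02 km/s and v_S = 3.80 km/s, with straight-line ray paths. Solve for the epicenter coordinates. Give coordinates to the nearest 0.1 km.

Distance from S−P lag: d = Δt · v_P v_S / (v_P − v_S) = Δt · (6.02·3.80)/(6.02−3.80) ≈ 10.3045·Δt.
So d_A = 54.78, d_B = 139.26, d_C = 100.24 km.
Circle about each station: (x + 78.0)² + (y + 23.8)² = 54.78²; (x − 64.3)² + (y − 106.6)² = 139.26²; (x + 97.0)² + (y + 70.3)² = 100.24².
Subtracting the A equation from the B and C equations removes the quadratic terms:
284.6 x + 260.8 y = -7544.89
-38.0 x − 93.0 y = 653.44
Solving the 2×2 system: x ≈ -32.1, y ≈ 6.1 km.

-32.1 km east, 6.1 km north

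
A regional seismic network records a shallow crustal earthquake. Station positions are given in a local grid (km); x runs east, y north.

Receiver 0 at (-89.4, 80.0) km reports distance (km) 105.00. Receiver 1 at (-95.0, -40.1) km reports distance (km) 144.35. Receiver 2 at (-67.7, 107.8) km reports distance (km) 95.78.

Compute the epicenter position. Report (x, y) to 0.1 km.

x ≈ 12.8 km, y ≈ 55.9 km

Circle about each station: (x + 89.4)² + (y − 80.0)² = 105.00²; (x + 95.0)² + (y + 40.1)² = 144.35²; (x + 67.7)² + (y − 107.8)² = 95.78².
Subtracting the Receiver 0 equation from the Receiver 1 and Receiver 2 equations removes the quadratic terms:
-11.2 x − 240.2 y = -13571.27
43.4 x + 55.6 y = 3662.96
Solving the 2×2 system: x ≈ 12.8, y ≈ 55.9 km.
Check against Receiver 0 (with the unrounded x, y): √((x + 89.4)²+(y − 80.0)²) = 104.98 ≈ 105.00 km. ✓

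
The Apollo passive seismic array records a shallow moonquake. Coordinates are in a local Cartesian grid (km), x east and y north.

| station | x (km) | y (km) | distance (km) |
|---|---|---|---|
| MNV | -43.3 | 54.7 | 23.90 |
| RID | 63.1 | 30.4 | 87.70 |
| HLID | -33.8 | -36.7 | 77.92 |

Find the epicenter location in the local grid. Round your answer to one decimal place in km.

Circle about each station: (x + 43.3)² + (y − 54.7)² = 23.90²; (x − 63.1)² + (y − 30.4)² = 87.70²; (x + 33.8)² + (y + 36.7)² = 77.92².
Subtracting the MNV equation from the RID and HLID equations removes the quadratic terms:
212.8 x − 48.6 y = -7081.29
19.0 x − 182.8 y = -7877.97
Solving the 2×2 system: x ≈ -24.0, y ≈ 40.6 km.

(-24.0, 40.6)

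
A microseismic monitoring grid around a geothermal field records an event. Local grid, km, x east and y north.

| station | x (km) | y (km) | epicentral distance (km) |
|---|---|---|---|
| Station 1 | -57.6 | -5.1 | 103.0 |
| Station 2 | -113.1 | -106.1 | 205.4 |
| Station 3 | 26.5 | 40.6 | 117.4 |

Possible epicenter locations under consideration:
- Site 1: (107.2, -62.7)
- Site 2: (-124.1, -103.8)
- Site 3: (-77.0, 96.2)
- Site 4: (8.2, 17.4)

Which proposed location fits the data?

For each candidate, compare |candidate − station| to the reported distance:
Site 1: residuals Station 1 71.6, Station 2 19.1, Station 3 13.7 → max 71.6 km
Site 2: residuals Station 1 16.0, Station 2 194.2, Station 3 91.2 → max 194.2 km
Site 3: residuals Station 1 0.1, Station 2 0.1, Station 3 0.1 → max 0.1 km
Site 4: residuals Station 1 33.5, Station 2 32.3, Station 3 87.9 → max 87.9 km
Only Site 3 has all residuals ≈ 0.

Site 3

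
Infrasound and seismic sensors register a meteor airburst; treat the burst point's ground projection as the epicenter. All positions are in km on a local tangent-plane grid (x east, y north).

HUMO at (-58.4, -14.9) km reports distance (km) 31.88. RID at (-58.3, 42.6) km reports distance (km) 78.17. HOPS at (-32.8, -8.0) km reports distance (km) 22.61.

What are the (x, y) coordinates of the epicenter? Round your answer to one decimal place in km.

Circle about each station: (x + 58.4)² + (y + 14.9)² = 31.88²; (x + 58.3)² + (y − 42.6)² = 78.17²; (x + 32.8)² + (y + 8.0)² = 22.61².
Subtracting the HUMO equation from the RID and HOPS equations removes the quadratic terms:
0.2 x + 115.0 y = -3513.13
51.2 x + 13.8 y = -1987.61
Solving the 2×2 system: x ≈ -30.6, y ≈ -30.5 km.

x ≈ -30.6 km, y ≈ -30.5 km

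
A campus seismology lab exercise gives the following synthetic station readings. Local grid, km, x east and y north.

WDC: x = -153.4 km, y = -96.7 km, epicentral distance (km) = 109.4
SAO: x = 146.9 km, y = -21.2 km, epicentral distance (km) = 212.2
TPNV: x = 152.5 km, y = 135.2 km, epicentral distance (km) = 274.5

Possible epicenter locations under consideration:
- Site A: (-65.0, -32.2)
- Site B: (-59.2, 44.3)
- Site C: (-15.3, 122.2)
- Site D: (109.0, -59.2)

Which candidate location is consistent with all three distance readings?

Site A

For each candidate, compare |candidate − station| to the reported distance:
Site A: residuals WDC 0.0, SAO 0.0, TPNV 0.0 → max 0.0 km
Site B: residuals WDC 60.2, SAO 4.1, TPNV 44.1 → max 60.2 km
Site C: residuals WDC 149.4, SAO 4.3, TPNV 106.2 → max 149.4 km
Site D: residuals WDC 155.7, SAO 158.5, TPNV 75.3 → max 158.5 km
Only Site A has all residuals ≈ 0.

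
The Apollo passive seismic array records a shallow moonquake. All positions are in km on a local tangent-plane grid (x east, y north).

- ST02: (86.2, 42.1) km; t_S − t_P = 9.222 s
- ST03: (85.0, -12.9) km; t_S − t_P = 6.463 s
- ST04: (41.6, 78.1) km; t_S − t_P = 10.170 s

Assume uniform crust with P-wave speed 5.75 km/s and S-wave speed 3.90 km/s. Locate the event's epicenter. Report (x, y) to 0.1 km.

x ≈ 12.1 km, y ≈ -41.6 km

Distance from S−P lag: d = Δt · v_P v_S / (v_P − v_S) = Δt · (5.75·3.90)/(5.75−3.90) ≈ 12.1216·Δt.
So d_ST02 = 111.79, d_ST03 = 78.34, d_ST04 = 123.28 km.
Circle about each station: (x − 86.2)² + (y − 42.1)² = 111.79²; (x − 85.0)² + (y + 12.9)² = 78.34²; (x − 41.6)² + (y − 78.1)² = 123.28².
Subtracting the ST02 equation from the ST03 and ST04 equations removes the quadratic terms:
-2.4 x − 110.0 y = 4548.41
-89.2 x + 72.0 y = -4073.63
Solving the 2×2 system: x ≈ 12.1, y ≈ -41.6 km.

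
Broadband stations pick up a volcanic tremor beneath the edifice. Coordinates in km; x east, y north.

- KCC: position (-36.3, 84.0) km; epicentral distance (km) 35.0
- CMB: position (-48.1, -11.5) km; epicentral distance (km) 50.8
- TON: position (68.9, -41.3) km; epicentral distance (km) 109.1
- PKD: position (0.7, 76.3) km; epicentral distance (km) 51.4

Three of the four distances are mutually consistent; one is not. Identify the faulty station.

KCC

Solve using three stations at a time. Using CMB, TON, PKD (subtract circle equations pairwise → linear system) gives (x, y) ≈ (-15.7, 27.6).
Distances from that point to each station vs reported:
  KCC: calculated 60.1 vs reported 35.0 → residual 25.1 km
  CMB: calculated 50.8 vs reported 50.8 → residual 0.0 km
  TON: calculated 109.1 vs reported 109.1 → residual 0.0 km
  PKD: calculated 51.4 vs reported 51.4 → residual 0.0 km
CMB, TON, PKD are mutually consistent (residuals ≈ 0); KCC is off by 25.1 km.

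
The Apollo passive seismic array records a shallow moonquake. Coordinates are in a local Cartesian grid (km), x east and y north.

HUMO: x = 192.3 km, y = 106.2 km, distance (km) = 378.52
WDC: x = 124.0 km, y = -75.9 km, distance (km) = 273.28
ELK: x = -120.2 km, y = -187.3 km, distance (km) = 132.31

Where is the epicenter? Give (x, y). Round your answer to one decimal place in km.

Circle about each station: (x − 192.3)² + (y − 106.2)² = 378.52²; (x − 124.0)² + (y + 75.9)² = 273.28²; (x + 120.2)² + (y + 187.3)² = 132.31².
Subtracting pairs of circle equations eliminates x²+y² and gives linear equations (the radical axes):
-136.6 x − 364.2 y = 41474.51
-625.0 x − 587.0 y = 127043.05
Solving the 2×2 system: x ≈ -148.7, y ≈ -58.1 km.

x ≈ -148.7 km, y ≈ -58.1 km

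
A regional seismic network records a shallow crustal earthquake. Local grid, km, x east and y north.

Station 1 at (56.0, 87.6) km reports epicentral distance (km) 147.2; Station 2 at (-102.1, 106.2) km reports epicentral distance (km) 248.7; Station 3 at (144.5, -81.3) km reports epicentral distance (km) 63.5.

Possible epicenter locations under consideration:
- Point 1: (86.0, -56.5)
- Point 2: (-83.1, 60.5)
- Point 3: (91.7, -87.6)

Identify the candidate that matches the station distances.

Point 1

For each candidate, compare |candidate − station| to the reported distance:
Point 1: residuals Station 1 0.0, Station 2 0.0, Station 3 0.0 → max 0.0 km
Point 2: residuals Station 1 5.5, Station 2 199.2, Station 3 204.7 → max 204.7 km
Point 3: residuals Station 1 31.6, Station 2 25.4, Station 3 10.3 → max 31.6 km
Only Point 1 has all residuals ≈ 0.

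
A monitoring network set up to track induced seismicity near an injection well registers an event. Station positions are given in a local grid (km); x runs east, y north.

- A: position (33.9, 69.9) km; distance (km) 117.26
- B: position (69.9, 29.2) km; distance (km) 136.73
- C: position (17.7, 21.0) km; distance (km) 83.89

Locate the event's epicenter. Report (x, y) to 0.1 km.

-65.0 km east, 6.9 km north

Circle about each station: (x − 33.9)² + (y − 69.9)² = 117.26²; (x − 69.9)² + (y − 29.2)² = 136.73²; (x − 17.7)² + (y − 21.0)² = 83.89².
Subtracting the A equation from the B and C equations removes the quadratic terms:
72.0 x − 81.4 y = -5241.76
-32.4 x − 97.8 y = 1431.45
Solving the 2×2 system: x ≈ -65.0, y ≈ 6.9 km.
Check against A (with the unrounded x, y): √((x − 33.9)²+(y − 69.9)²) = 117.26 ≈ 117.26 km. ✓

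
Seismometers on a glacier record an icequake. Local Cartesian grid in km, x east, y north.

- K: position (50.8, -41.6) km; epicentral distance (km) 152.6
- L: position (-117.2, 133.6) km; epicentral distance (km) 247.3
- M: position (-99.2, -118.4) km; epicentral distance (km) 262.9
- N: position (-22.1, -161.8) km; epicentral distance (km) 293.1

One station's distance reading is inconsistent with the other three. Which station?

Solve using three stations at a time. Using K, L, N (subtract circle equations pairwise → linear system) gives (x, y) ≈ (126.3, 90.9).
Distances from that point to each station vs reported:
  K: calculated 152.5 vs reported 152.6 → residual 0.1 km
  L: calculated 247.2 vs reported 247.3 → residual 0.1 km
  M: calculated 307.7 vs reported 262.9 → residual 44.8 km
  N: calculated 293.0 vs reported 293.1 → residual 0.1 km
K, L, N are mutually consistent (residuals ≈ 0); M is off by 44.8 km.

M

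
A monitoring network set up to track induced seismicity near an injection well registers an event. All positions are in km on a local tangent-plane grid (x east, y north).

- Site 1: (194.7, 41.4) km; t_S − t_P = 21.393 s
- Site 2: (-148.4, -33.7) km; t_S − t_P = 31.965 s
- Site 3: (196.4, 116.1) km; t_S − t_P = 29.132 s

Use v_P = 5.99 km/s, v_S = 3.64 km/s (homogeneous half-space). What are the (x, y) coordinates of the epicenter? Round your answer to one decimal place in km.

Distance from S−P lag: d = Δt · v_P v_S / (v_P − v_S) = Δt · (5.99·3.64)/(5.99−3.64) ≈ 9.2781·Δt.
So d_Site 1 = 198.49, d_Site 2 = 296.58, d_Site 3 = 270.29 km.
Circle about each station: (x − 194.7)² + (y − 41.4)² = 198.49²; (x + 148.4)² + (y + 33.7)² = 296.58²; (x − 196.4)² + (y − 116.1)² = 270.29².
Subtracting the Site 1 equation from the Site 2 and Site 3 equations removes the quadratic terms:
-686.2 x − 150.2 y = -65025.22
3.4 x + 149.4 y = -21228.28
Solving the 2×2 system: x ≈ 126.5, y ≈ -145.0 km.

x ≈ 126.5 km, y ≈ -145.0 km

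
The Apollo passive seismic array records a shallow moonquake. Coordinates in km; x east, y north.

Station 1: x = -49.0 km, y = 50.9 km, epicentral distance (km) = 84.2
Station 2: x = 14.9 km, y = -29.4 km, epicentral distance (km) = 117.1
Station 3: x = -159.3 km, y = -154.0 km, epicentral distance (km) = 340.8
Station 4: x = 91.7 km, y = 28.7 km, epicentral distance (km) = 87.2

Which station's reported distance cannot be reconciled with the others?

Station 3

Solve using three stations at a time. Using Station 1, Station 2, Station 4 (subtract circle equations pairwise → linear system) gives (x, y) ≈ (27.0, 87.0).
Distances from that point to each station vs reported:
  Station 1: calculated 84.1 vs reported 84.2 → residual 0.1 km
  Station 2: calculated 117.0 vs reported 117.1 → residual 0.1 km
  Station 3: calculated 304.6 vs reported 340.8 → residual 36.2 km
  Station 4: calculated 87.1 vs reported 87.2 → residual 0.1 km
Station 1, Station 2, Station 4 are mutually consistent (residuals ≈ 0); Station 3 is off by 36.2 km.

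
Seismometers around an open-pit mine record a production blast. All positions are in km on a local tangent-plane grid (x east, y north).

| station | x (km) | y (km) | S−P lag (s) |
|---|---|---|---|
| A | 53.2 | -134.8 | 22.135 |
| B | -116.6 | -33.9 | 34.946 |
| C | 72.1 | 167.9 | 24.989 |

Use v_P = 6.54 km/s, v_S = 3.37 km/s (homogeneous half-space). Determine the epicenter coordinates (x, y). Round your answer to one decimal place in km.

Distance from S−P lag: d = Δt · v_P v_S / (v_P − v_S) = Δt · (6.54·3.37)/(6.54−3.37) ≈ 6.9526·Δt.
So d_A = 153.90, d_B = 242.97, d_C = 173.74 km.
Circle about each station: (x − 53.2)² + (y + 134.8)² = 153.90²; (x + 116.6)² + (y + 33.9)² = 242.97²; (x − 72.1)² + (y − 167.9)² = 173.74².
Subtracting pairs of circle equations eliminates x²+y² and gives linear equations (the radical axes):
-339.6 x + 201.8 y = -41605.72
37.8 x + 605.4 y = 5887.16
Solving the 2×2 system: x ≈ 123.7, y ≈ 2.0 km.

x ≈ 123.7 km, y ≈ 2.0 km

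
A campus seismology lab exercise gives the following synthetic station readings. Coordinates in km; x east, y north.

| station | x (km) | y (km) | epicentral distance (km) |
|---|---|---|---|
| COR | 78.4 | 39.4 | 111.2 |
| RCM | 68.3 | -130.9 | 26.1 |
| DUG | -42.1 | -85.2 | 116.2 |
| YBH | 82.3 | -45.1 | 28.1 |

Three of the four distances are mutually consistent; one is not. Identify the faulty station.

RCM

Solve using three stations at a time. Using COR, DUG, YBH (subtract circle equations pairwise → linear system) gives (x, y) ≈ (73.3, -71.7).
Distances from that point to each station vs reported:
  COR: calculated 111.2 vs reported 111.2 → residual 0.0 km
  RCM: calculated 59.4 vs reported 26.1 → residual 33.3 km
  DUG: calculated 116.2 vs reported 116.2 → residual 0.0 km
  YBH: calculated 28.1 vs reported 28.1 → residual 0.0 km
COR, DUG, YBH are mutually consistent (residuals ≈ 0); RCM is off by 33.3 km.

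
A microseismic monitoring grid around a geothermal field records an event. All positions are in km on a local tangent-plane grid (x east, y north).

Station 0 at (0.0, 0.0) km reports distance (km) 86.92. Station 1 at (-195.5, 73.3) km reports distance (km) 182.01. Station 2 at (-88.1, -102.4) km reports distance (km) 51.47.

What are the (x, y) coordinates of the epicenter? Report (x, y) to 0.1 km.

Circle about each station: x² + y² = 86.92²; (x + 195.5)² + (y − 73.3)² = 182.01²; (x + 88.1)² + (y + 102.4)² = 51.47².
Subtracting the Station 0 equation from the Station 1 and Station 2 equations removes the quadratic terms:
-391.0 x + 146.6 y = 18020.59
-176.2 x − 204.8 y = 23153.30
Solving the 2×2 system: x ≈ -66.9, y ≈ -55.5 km.

-66.9 km east, -55.5 km north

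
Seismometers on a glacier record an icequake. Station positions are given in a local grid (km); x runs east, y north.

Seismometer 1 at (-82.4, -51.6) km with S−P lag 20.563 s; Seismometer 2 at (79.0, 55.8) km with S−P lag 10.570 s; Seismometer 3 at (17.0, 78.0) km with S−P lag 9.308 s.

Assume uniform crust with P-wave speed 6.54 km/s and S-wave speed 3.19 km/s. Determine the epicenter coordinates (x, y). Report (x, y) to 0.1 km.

(23.5, 20.4)

Distance from S−P lag: d = Δt · v_P v_S / (v_P − v_S) = Δt · (6.54·3.19)/(6.54−3.19) ≈ 6.2276·Δt.
So d_Seismometer 1 = 128.06, d_Seismometer 2 = 65.83, d_Seismometer 3 = 57.97 km.
Circle about each station: (x + 82.4)² + (y + 51.6)² = 128.06²; (x − 79.0)² + (y − 55.8)² = 65.83²; (x − 17.0)² + (y − 78.0)² = 57.97².
Subtracting the Seismometer 1 equation from the Seismometer 2 and Seismometer 3 equations removes the quadratic terms:
322.8 x + 214.8 y = 11968.09
198.8 x + 259.2 y = 9959.52
Solving the 2×2 system: x ≈ 23.5, y ≈ 20.4 km.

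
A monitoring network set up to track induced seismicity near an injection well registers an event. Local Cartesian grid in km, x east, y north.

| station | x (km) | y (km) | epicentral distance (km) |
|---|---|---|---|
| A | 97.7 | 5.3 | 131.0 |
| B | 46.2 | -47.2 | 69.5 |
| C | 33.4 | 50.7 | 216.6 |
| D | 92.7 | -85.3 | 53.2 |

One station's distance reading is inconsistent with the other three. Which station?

C

Solve using three stations at a time. Using A, B, D (subtract circle equations pairwise → linear system) gives (x, y) ≈ (49.7, -116.6).
Distances from that point to each station vs reported:
  A: calculated 131.0 vs reported 131.0 → residual 0.0 km
  B: calculated 69.5 vs reported 69.5 → residual 0.0 km
  C: calculated 168.1 vs reported 216.6 → residual 48.5 km
  D: calculated 53.2 vs reported 53.2 → residual 0.0 km
A, B, D are mutually consistent (residuals ≈ 0); C is off by 48.5 km.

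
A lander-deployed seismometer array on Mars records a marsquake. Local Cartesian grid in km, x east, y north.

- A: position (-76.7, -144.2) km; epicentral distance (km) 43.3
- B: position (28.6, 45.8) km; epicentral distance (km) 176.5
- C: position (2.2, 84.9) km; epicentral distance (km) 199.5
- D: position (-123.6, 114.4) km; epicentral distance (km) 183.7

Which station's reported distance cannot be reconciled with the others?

D

Solve using three stations at a time. Using A, B, C (subtract circle equations pairwise → linear system) gives (x, y) ≈ (-68.3, -101.7).
Distances from that point to each station vs reported:
  A: calculated 43.3 vs reported 43.3 → residual 0.0 km
  B: calculated 176.5 vs reported 176.5 → residual 0.0 km
  C: calculated 199.5 vs reported 199.5 → residual 0.0 km
  D: calculated 223.1 vs reported 183.7 → residual 39.4 km
A, B, C are mutually consistent (residuals ≈ 0); D is off by 39.4 km.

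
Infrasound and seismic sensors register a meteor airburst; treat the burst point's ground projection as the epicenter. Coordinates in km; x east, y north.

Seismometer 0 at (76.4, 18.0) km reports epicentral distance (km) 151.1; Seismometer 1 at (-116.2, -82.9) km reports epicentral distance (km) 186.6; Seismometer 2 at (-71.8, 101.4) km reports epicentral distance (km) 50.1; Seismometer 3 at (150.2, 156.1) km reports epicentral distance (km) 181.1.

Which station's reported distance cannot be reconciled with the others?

Seismometer 1

Solve using three stations at a time. Using Seismometer 0, Seismometer 2, Seismometer 3 (subtract circle equations pairwise → linear system) gives (x, y) ≈ (-28.5, 126.8).
Distances from that point to each station vs reported:
  Seismometer 0: calculated 151.1 vs reported 151.1 → residual 0.0 km
  Seismometer 1: calculated 227.3 vs reported 186.6 → residual 40.7 km
  Seismometer 2: calculated 50.2 vs reported 50.1 → residual 0.1 km
  Seismometer 3: calculated 181.1 vs reported 181.1 → residual 0.0 km
Seismometer 0, Seismometer 2, Seismometer 3 are mutually consistent (residuals ≈ 0); Seismometer 1 is off by 40.7 km.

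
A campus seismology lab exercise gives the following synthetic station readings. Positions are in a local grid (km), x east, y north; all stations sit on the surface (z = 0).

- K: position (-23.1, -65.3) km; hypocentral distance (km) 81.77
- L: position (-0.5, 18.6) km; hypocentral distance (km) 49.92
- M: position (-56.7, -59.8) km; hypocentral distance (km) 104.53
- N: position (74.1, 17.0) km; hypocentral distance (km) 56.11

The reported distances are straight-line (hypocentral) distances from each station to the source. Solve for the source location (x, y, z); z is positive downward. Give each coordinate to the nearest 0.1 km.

Each station gives a sphere (x−x_i)² + (y−y_i)² + z² = d_i² (stations at z=0).
Subtracting the K sphere from L and M: z² cancels, leaving linear equations in x and y:
45.2 x + 167.8 y = -257.16
-67.2 x + 11.0 y = -2246.96
Solving: x ≈ 31.785, y ≈ -10.094 km (keep extra digits for the depth step; rounded: 31.8, -10.1).
Then from the K sphere: z² = 81.77² − (x + 23.1)² − (y + 65.3)² with x = 31.785, y = -10.094, so z ≈ 25.025 ≈ 25.0 km.
Check against N (with the unrounded solution): distance 56.13 ≈ 56.11 km. ✓

x ≈ 31.8 km, y ≈ -10.1 km, depth ≈ 25.0 km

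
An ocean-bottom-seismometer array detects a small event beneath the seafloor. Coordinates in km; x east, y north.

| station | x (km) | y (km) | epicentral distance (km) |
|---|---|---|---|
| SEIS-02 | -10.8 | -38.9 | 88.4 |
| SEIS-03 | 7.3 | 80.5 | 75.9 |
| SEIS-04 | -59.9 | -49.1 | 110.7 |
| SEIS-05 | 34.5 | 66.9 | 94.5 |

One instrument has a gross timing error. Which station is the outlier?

Solve using three stations at a time. Using SEIS-02, SEIS-03, SEIS-05 (subtract circle equations pairwise → linear system) gives (x, y) ≈ (-55.4, 37.5).
Distances from that point to each station vs reported:
  SEIS-02: calculated 88.5 vs reported 88.4 → residual 0.1 km
  SEIS-03: calculated 76.0 vs reported 75.9 → residual 0.1 km
  SEIS-04: calculated 86.8 vs reported 110.7 → residual 23.9 km
  SEIS-05: calculated 94.6 vs reported 94.5 → residual 0.1 km
SEIS-02, SEIS-03, SEIS-05 are mutually consistent (residuals ≈ 0); SEIS-04 is off by 23.9 km.

SEIS-04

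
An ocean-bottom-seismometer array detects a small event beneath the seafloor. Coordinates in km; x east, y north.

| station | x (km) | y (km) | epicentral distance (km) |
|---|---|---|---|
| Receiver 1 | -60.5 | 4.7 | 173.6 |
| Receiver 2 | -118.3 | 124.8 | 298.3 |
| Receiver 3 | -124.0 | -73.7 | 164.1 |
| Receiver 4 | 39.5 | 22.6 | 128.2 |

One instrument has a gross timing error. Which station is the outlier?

Solve using three stations at a time. Using Receiver 1, Receiver 2, Receiver 4 (subtract circle equations pairwise → linear system) gives (x, y) ≈ (78.3, -99.5).
Distances from that point to each station vs reported:
  Receiver 1: calculated 173.6 vs reported 173.6 → residual 0.0 km
  Receiver 2: calculated 298.3 vs reported 298.3 → residual 0.0 km
  Receiver 3: calculated 203.9 vs reported 164.1 → residual 39.8 km
  Receiver 4: calculated 128.1 vs reported 128.2 → residual 0.1 km
Receiver 1, Receiver 2, Receiver 4 are mutually consistent (residuals ≈ 0); Receiver 3 is off by 39.8 km.

Receiver 3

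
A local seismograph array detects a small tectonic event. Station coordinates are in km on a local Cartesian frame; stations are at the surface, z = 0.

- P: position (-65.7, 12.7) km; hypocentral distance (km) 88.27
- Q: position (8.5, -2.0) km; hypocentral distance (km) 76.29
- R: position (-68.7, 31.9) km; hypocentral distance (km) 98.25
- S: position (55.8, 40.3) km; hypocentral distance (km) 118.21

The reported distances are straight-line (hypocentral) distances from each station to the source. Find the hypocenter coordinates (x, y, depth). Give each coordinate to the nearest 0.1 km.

Each station gives a sphere (x−x_i)² + (y−y_i)² + z² = d_i² (stations at z=0).
Subtracting the P sphere from Q and R: z² cancels, leaving linear equations in x and y:
148.4 x − 29.4 y = -2430.10
-6.0 x + 38.4 y = -601.95
Solving: x ≈ -20.103, y ≈ -18.817 km (keep extra digits for the depth step; rounded: -20.1, -18.8).
Then from the P sphere: z² = 88.27² − (x + 65.7)² − (y − 12.7)² with x = -20.103, y = -18.817, so z ≈ 68.696 ≈ 68.7 km.
Check against S (with the unrounded solution): distance 118.22 ≈ 118.21 km. ✓

x ≈ -20.1 km, y ≈ -18.8 km, depth ≈ 68.7 km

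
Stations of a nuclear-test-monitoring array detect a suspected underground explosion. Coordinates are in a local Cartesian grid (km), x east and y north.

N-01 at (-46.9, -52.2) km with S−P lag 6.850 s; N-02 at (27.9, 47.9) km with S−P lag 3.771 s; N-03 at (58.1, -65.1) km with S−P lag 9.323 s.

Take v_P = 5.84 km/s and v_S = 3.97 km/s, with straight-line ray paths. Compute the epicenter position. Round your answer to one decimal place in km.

Distance from S−P lag: d = Δt · v_P v_S / (v_P − v_S) = Δt · (5.84·3.97)/(5.84−3.97) ≈ 12.3983·Δt.
So d_N-01 = 84.93, d_N-02 = 46.75, d_N-03 = 115.59 km.
Circle about each station: (x + 46.9)² + (y + 52.2)² = 84.93²; (x − 27.9)² + (y − 47.9)² = 46.75²; (x − 58.1)² + (y + 65.1)² = 115.59².
Subtracting the N-01 equation from the N-02 and N-03 equations removes the quadratic terms:
149.6 x + 200.2 y = 3175.91
210.0 x − 25.8 y = -3458.77
Solving the 2×2 system: x ≈ -13.3, y ≈ 25.8 km.

-13.3 km east, 25.8 km north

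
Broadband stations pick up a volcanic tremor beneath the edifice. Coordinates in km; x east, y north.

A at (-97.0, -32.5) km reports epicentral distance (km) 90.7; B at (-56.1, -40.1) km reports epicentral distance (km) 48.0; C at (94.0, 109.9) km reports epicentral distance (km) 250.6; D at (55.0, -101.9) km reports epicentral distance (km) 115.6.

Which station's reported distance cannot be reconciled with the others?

Solve using three stations at a time. Using B, C, D (subtract circle equations pairwise → linear system) gives (x, y) ≈ (-59.8, -88.0).
Distances from that point to each station vs reported:
  A: calculated 66.8 vs reported 90.7 → residual 23.9 km
  B: calculated 48.0 vs reported 48.0 → residual 0.0 km
  C: calculated 250.6 vs reported 250.6 → residual 0.0 km
  D: calculated 115.6 vs reported 115.6 → residual 0.0 km
B, C, D are mutually consistent (residuals ≈ 0); A is off by 23.9 km.

A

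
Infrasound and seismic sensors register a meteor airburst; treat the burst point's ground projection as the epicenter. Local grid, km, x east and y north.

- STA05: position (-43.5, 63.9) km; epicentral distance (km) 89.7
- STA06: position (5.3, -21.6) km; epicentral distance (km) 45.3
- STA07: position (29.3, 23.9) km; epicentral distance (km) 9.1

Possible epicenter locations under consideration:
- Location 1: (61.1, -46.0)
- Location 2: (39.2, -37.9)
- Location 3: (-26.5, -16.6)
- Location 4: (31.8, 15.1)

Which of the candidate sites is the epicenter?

For each candidate, compare |candidate − station| to the reported distance:
Location 1: residuals STA05 62.0, STA06 15.6, STA07 67.7 → max 67.7 km
Location 2: residuals STA05 41.5, STA06 7.7, STA07 53.5 → max 53.5 km
Location 3: residuals STA05 7.4, STA06 13.1, STA07 59.8 → max 59.8 km
Location 4: residuals STA05 0.0, STA06 0.0, STA07 0.0 → max 0.0 km
Only Location 4 has all residuals ≈ 0.

Location 4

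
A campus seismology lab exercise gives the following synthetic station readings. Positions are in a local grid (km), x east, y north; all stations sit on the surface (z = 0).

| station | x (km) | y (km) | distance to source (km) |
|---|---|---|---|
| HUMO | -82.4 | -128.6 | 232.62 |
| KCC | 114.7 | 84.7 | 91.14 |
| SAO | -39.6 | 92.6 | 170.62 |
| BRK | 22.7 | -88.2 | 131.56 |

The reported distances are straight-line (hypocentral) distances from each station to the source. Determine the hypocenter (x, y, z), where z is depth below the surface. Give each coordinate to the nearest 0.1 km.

Each station gives a sphere (x−x_i)² + (y−y_i)² + z² = d_i² (stations at z=0).
Subtracting the HUMO sphere from KCC and SAO: z² cancels, leaving linear equations in x and y:
394.2 x + 426.6 y = 42808.02
85.6 x + 442.4 y = 11816.08
Solving: x ≈ 100.796, y ≈ 7.206 km (keep extra digits for the depth step; rounded: 100.8, 7.2).
Then from the HUMO sphere: z² = 232.62² − (x + 82.4)² − (y + 128.6)² with x = 100.796, y = 7.206, so z ≈ 45.913 ≈ 45.9 km.

(100.8, 7.2, 45.9)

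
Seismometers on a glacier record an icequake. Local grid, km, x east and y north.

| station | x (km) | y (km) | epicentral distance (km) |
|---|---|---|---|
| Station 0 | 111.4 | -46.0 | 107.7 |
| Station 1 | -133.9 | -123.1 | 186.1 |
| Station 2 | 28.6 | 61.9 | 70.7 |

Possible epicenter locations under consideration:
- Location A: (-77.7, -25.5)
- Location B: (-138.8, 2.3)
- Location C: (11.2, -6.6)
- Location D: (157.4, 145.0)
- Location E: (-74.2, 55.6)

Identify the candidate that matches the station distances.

For each candidate, compare |candidate − station| to the reported distance:
Location A: residuals Station 0 82.5, Station 1 73.5, Station 2 66.9 → max 82.5 km
Location B: residuals Station 0 147.1, Station 1 60.6, Station 2 107.0 → max 147.1 km
Location C: residuals Station 0 0.0, Station 1 0.0, Station 2 0.0 → max 0.0 km
Location D: residuals Station 0 88.8, Station 1 209.8, Station 2 82.6 → max 209.8 km
Location E: residuals Station 0 103.9, Station 1 2.3, Station 2 32.3 → max 103.9 km
Only Location C has all residuals ≈ 0.

Location C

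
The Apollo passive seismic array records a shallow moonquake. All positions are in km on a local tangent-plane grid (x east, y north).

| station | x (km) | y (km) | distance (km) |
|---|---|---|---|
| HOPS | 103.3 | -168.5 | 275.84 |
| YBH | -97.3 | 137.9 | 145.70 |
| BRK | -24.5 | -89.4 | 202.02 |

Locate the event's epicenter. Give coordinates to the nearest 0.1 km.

Circle about each station: (x − 103.3)² + (y + 168.5)² = 275.84²; (x + 97.3)² + (y − 137.9)² = 145.70²; (x + 24.5)² + (y + 89.4)² = 202.02².
Subtracting the HOPS equation from the YBH and BRK equations removes the quadratic terms:
-401.2 x + 612.8 y = 44279.78
-255.6 x + 158.2 y = 4805.10
Solving the 2×2 system: x ≈ 43.6, y ≈ 100.8 km.
Check against HOPS (with the unrounded x, y): √((x − 103.3)²+(y + 168.5)²) = 275.83 ≈ 275.84 km. ✓

(43.6, 100.8)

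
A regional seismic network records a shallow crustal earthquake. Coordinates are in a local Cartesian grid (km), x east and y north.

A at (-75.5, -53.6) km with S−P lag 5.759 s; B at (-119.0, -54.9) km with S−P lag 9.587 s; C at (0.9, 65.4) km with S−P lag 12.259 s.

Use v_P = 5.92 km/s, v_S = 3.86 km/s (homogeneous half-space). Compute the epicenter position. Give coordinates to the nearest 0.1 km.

x ≈ -13.7 km, y ≈ -69.8 km

Distance from S−P lag: d = Δt · v_P v_S / (v_P − v_S) = Δt · (5.92·3.86)/(5.92−3.86) ≈ 11.0928·Δt.
So d_A = 63.88, d_B = 106.35, d_C = 135.99 km.
Circle about each station: (x + 75.5)² + (y + 53.6)² = 63.88²; (x + 119.0)² + (y + 54.9)² = 106.35²; (x − 0.9)² + (y − 65.4)² = 135.99².
Subtracting pairs of circle equations eliminates x²+y² and gives linear equations (the radical axes):
-87.0 x − 2.6 y = 1372.13
152.8 x + 238.0 y = -18707.87
Solving the 2×2 system: x ≈ -13.7, y ≈ -69.8 km.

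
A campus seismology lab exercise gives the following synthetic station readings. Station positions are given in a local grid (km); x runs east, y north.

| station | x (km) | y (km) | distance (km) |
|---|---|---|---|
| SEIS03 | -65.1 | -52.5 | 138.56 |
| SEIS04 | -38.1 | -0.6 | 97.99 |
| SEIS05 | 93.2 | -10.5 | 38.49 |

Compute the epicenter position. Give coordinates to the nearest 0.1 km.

Circle about each station: (x + 65.1)² + (y + 52.5)² = 138.56²; (x + 38.1)² + (y + 0.6)² = 97.99²; (x − 93.2)² + (y + 10.5)² = 38.49².
Subtracting pairs of circle equations eliminates x²+y² and gives linear equations (the radical axes):
54.0 x + 103.8 y = 4054.54
316.6 x + 84.0 y = 19519.62
Solving the 2×2 system: x ≈ 59.5, y ≈ 8.1 km.

x ≈ 59.5 km, y ≈ 8.1 km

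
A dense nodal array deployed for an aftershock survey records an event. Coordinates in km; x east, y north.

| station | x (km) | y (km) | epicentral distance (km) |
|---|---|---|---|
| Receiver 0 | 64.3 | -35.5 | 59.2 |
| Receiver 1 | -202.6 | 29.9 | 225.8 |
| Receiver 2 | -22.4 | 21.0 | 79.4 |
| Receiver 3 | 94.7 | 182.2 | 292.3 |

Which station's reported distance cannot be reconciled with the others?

Receiver 3

Solve using three stations at a time. Using Receiver 0, Receiver 1, Receiver 2 (subtract circle equations pairwise → linear system) gives (x, y) ≈ (7.6, -52.5).
Distances from that point to each station vs reported:
  Receiver 0: calculated 59.2 vs reported 59.2 → residual 0.0 km
  Receiver 1: calculated 225.8 vs reported 225.8 → residual 0.0 km
  Receiver 2: calculated 79.4 vs reported 79.4 → residual 0.0 km
  Receiver 3: calculated 250.3 vs reported 292.3 → residual 42.0 km
Receiver 0, Receiver 1, Receiver 2 are mutually consistent (residuals ≈ 0); Receiver 3 is off by 42.0 km.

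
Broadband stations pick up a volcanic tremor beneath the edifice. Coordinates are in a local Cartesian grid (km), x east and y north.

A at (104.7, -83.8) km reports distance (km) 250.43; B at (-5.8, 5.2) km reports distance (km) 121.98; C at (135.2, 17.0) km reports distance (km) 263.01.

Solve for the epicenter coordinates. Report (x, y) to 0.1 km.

Circle about each station: (x − 104.7)² + (y + 83.8)² = 250.43²; (x + 5.8)² + (y − 5.2)² = 121.98²; (x − 135.2)² + (y − 17.0)² = 263.01².
Subtracting the A equation from the B and C equations removes the quadratic terms:
-221.0 x + 178.0 y = 29912.21
61.0 x + 201.6 y = -5875.57
Solving the 2×2 system: x ≈ -127.7, y ≈ 9.5 km.

(-127.7, 9.5)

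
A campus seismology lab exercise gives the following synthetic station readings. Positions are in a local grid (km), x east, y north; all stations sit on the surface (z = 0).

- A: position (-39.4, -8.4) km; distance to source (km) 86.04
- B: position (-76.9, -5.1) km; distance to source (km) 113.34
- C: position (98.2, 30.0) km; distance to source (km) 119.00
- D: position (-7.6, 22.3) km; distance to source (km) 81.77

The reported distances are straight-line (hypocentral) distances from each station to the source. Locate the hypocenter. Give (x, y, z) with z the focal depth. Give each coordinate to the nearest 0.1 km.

(13.3, -19.5, 67.1)

Each station gives a sphere (x−x_i)² + (y−y_i)² + z² = d_i² (stations at z=0).
Subtracting the A sphere from B and C: z² cancels, leaving linear equations in x and y:
-75.0 x + 6.6 y = -1126.37
275.2 x + 76.8 y = 2162.20
Solving: x ≈ 13.301, y ≈ -19.510 km (keep extra digits for the depth step; rounded: 13.3, -19.5).
Then from the A sphere: z² = 86.04² − (x + 39.4)² − (y + 8.4)² with x = 13.301, y = -19.510, so z ≈ 67.097 ≈ 67.1 km.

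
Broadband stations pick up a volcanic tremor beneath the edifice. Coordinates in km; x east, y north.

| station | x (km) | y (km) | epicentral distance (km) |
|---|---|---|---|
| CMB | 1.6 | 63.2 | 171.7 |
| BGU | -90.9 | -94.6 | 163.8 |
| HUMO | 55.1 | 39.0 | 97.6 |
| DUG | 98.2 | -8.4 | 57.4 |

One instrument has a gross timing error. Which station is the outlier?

Solve using three stations at a time. Using BGU, HUMO, DUG (subtract circle equations pairwise → linear system) gives (x, y) ≈ (68.7, -57.7).
Distances from that point to each station vs reported:
  CMB: calculated 138.2 vs reported 171.7 → residual 33.5 km
  BGU: calculated 163.8 vs reported 163.8 → residual 0.0 km
  HUMO: calculated 97.6 vs reported 97.6 → residual 0.0 km
  DUG: calculated 57.4 vs reported 57.4 → residual 0.0 km
BGU, HUMO, DUG are mutually consistent (residuals ≈ 0); CMB is off by 33.5 km.

CMB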